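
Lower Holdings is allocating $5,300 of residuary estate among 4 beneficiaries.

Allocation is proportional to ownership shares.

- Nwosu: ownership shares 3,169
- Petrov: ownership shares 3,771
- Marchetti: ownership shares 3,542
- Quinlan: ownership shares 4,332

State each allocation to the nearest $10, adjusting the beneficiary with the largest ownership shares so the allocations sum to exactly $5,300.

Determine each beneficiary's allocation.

Ownership shares total: 3,169 + 3,771 + 3,542 + 4,332 = 14,814.
Unrounded shares: Nwosu 1,133.77; Petrov 1,349.15; Marchetti 1,267.22; Quinlan 1,549.86.
At nearest $10: Nwosu $1,130; Petrov $1,350; Marchetti $1,270; Quinlan $1,550. Sum = $5,300.
No rounding difference to absorb.

Nwosu: $1,130 | Petrov: $1,350 | Marchetti: $1,270 | Quinlan: $1,550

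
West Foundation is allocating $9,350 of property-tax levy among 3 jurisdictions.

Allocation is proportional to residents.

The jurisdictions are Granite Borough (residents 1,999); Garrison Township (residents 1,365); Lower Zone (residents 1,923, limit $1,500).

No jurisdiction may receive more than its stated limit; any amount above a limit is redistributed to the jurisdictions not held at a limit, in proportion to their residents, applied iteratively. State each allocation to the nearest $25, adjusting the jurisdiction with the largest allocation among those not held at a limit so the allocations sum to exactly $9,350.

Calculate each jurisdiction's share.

Residents total: 5,287.
Unconstrained shares: Granite Borough 3,535.21; Garrison Township 2,413.99; Lower Zone 3,400.80.
Held at cap: Lower Zone ($1,500); residual $7,850 reallocated over remaining residents 3,364.
Remaining shares: Granite Borough 4,664.73 → $4,675; Garrison Township 3,185.27 → $3,175.

Granite Borough: $4,675; Garrison Township: $3,175; Lower Zone: $1,500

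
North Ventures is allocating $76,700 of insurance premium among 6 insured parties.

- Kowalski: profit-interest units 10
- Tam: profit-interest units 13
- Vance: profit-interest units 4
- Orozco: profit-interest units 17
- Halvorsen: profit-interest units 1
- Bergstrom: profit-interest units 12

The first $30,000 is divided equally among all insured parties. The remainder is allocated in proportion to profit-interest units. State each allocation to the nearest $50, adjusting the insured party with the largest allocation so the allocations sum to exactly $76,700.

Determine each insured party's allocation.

Equal tier: $30,000 ÷ 6 = $5,000 apiece.
Remainder $46,700 by profit-interest units (total 57): Kowalski 8,192.98 → $8,200; Tam 10,650.88 → $10,650; Vance 3,277.19 → $3,300; Orozco 13,928.07 → $13,950; Halvorsen 819.30 → $800; Bergstrom 9,831.58 → $9,850.
Rounding difference −$50 on remainder applied to Orozco.
Totals: Kowalski $5,000 + $8,200 = $13,200; Tam $5,000 + $10,650 = $15,650; Vance $5,000 + $3,300 = $8,300; Orozco $5,000 + $13,900 = $18,900; Halvorsen $5,000 + $800 = $5,800; Bergstrom $5,000 + $9,850 = $14,850.

Kowalski: $13,200 | Tam: $15,650 | Vance: $8,300 | Orozco: $18,900 | Halvorsen: $5,800 | Bergstrom: $14,850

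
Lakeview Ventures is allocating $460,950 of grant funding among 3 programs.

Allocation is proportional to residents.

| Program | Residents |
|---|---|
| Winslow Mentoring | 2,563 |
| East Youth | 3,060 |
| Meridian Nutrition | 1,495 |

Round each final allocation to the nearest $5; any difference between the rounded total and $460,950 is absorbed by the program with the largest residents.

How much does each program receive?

Winslow Mentoring: $165,975 · East Youth: $198,160 · Meridian Nutrition: $96,815

Sum of residents: 2,563 + 3,060 + 1,495 = 7,118.
Raw shares: Winslow Mentoring 165,975.67; East Youth 198,160.58; Meridian Nutrition 96,813.75.
At nearest $5: Winslow Mentoring $165,975; East Youth $198,160; Meridian Nutrition $96,815. Sum = $460,950.
No rounding difference to absorb.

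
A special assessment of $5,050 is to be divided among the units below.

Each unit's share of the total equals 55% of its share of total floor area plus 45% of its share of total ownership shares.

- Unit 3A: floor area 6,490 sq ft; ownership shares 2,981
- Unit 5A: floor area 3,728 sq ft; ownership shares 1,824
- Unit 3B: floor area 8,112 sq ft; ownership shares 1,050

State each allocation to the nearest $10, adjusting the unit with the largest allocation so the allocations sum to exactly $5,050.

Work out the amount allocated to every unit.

Totals — floor area 18,330, ownership shares 5,855.
Blended shares (55% floor area + 45% ownership shares): Unit 3A 0.4238; Unit 5A 0.2520; Unit 3B 0.3241.
Unrounded shares: Unit 3A 2,140.43; Unit 5A 1,272.84; Unit 3B 1,636.73.
At nearest $10: Unit 3A $2,140; Unit 5A $1,270; Unit 3B $1,640. Sum = $5,050.
Sum already equals the total — no adjustment.

Unit 3A: $2,140 · Unit 5A: $1,270 · Unit 3B: $1,640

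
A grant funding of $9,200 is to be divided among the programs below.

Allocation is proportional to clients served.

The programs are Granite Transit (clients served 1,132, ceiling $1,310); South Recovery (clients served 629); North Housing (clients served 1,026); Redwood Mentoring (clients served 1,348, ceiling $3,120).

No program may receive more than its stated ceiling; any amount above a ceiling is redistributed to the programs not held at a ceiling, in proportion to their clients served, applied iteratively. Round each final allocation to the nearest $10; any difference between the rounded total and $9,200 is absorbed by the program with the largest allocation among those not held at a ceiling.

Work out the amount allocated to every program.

Granite Transit: $1,310; South Recovery: $1,810; North Housing: $2,960; Redwood Mentoring: $3,120

Total clients served = 4,135.
Unconstrained shares: Granite Transit 2,518.60; South Recovery 1,399.47; North Housing 2,282.76; Redwood Mentoring 2,999.18.
Capped: Granite Transit ($1,310); remaining pool $7,890 reallocated over remaining clients served 3,003.
Capped: Redwood Mentoring ($3,120); remaining pool $4,770 reallocated over remaining clients served 1,655.
Remaining shares: South Recovery 1,812.89 → $1,810; North Housing 2,957.11 → $2,960.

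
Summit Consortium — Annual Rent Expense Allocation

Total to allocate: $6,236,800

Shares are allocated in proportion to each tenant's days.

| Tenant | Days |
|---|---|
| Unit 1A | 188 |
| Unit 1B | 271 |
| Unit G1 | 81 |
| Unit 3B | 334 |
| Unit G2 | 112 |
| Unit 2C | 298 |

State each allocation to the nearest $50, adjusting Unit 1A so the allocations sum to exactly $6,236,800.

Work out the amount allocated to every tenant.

Unit 1A: $913,150 | Unit 1B: $1,316,350 | Unit G1: $393,450 | Unit 3B: $1,622,350 | Unit G2: $544,000 | Unit 2C: $1,447,500

Combined days = 1,284.
Unrounded shares: Unit 1A 188/1,284 × $6,236,800 = 913,176.32; Unit 1B 271/1,284 × $6,236,800 = 1,316,333.96; Unit G1 81/1,284 × $6,236,800 = 393,442.99; Unit 3B 334/1,284 × $6,236,800 = 1,622,345.17; Unit G2 112/1,284 × $6,236,800 = 544,019.94; Unit 2C 298/1,284 × $6,236,800 = 1,447,481.62.
After rounding ($50): Unit 1A $913,200; Unit 1B $1,316,350; Unit G1 $393,450; Unit 3B $1,622,350; Unit G2 $544,000; Unit 2C $1,447,500. Sum = $6,236,850.
Difference $6,236,800 − $6,236,850 = −$50 applied to Unit 1A: Unit 1A becomes $913,150.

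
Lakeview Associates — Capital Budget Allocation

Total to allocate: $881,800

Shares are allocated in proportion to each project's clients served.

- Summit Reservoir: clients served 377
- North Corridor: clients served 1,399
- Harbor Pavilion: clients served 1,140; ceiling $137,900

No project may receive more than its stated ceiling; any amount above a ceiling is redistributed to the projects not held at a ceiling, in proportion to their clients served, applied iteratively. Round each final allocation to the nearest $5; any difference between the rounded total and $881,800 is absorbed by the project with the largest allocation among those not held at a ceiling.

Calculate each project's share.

Summit Reservoir: $157,910 | North Corridor: $585,990 | Harbor Pavilion: $137,900

Sum of clients served: 2,916.
Unconstrained shares: Summit Reservoir 114,005.01; North Corridor 423,058.37; Harbor Pavilion 344,736.63.
Held at cap: Harbor Pavilion ($137,900); residual $743,900 reallocated over remaining clients served 1,776.
Shares after redistribution: Summit Reservoir 157,911.20 → $157,910; North Corridor 585,988.80 → $585,990.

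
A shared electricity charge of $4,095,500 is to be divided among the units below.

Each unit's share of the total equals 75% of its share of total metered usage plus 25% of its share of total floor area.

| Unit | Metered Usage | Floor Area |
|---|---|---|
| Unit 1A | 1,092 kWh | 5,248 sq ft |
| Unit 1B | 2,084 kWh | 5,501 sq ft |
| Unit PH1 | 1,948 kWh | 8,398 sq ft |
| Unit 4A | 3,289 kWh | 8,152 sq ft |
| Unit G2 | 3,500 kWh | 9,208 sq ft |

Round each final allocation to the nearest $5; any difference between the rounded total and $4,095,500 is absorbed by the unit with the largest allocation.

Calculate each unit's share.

Metered usage total 11,913; floor area total 36,507.
Combined weights (75% metered usage + 25% floor area): Unit 1A 0.1047; Unit 1B 0.1689; Unit PH1 0.1801; Unit 4A 0.2629; Unit G2 0.2834.
Proportional shares: Unit 1A 428,744.54; Unit 1B 691,615.55; Unit PH1 737,798.81; Unit 4A 1,076,660.35; Unit G2 1,160,680.75.
After rounding ($5): Unit 1A $428,745; Unit 1B $691,615; Unit PH1 $737,800; Unit 4A $1,076,660; Unit G2 $1,160,680. Sum = $4,095,500.
Sum already equals the total — no adjustment.

Unit 1A: $428,745 | Unit 1B: $691,615 | Unit PH1: $737,800 | Unit 4A: $1,076,660 | Unit G2: $1,160,680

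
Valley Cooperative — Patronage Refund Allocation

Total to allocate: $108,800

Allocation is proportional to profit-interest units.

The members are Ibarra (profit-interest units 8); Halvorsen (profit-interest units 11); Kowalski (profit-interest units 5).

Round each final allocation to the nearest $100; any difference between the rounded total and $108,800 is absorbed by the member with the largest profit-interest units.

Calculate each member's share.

Ibarra: $36,300 · Halvorsen: $49,800 · Kowalski: $22,700

Profit-interest units total: 24.
Unrounded shares: Ibarra 8/24 × $108,800 = 36,266.67; Halvorsen 11/24 × $108,800 = 49,866.67; Kowalski 5/24 × $108,800 = 22,666.67.
Rounded to nearest $100: Ibarra $36,300; Halvorsen $49,900; Kowalski $22,700. Sum = $108,900.
Difference $108,800 − $108,900 = −$100 applied to largest profit-interest units (Halvorsen): Halvorsen becomes $49,800.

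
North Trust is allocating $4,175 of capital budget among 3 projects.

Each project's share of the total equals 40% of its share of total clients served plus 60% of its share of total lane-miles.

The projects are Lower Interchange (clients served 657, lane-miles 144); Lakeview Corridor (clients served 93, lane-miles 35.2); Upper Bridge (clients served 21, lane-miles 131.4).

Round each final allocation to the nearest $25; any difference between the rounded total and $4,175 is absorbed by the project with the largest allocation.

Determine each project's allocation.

Totals — clients served 771, lane-miles 310.6.
Combined weights (40% clients served + 60% lane-miles): Lower Interchange 0.6190; Lakeview Corridor 0.1162; Upper Bridge 0.2647.
Pro-rata amounts: Lower Interchange 2,584.44; Lakeview Corridor 485.33; Upper Bridge 1,105.23.
At nearest $25: Lower Interchange $2,575; Lakeview Corridor $475; Upper Bridge $1,100. Sum = $4,150.
Difference $4,175 − $4,150 = +$25 applied to largest allocation (Lower Interchange): Lower Interchange becomes $2,600.

Lower Interchange: $2,600; Lakeview Corridor: $475; Upper Bridge: $1,100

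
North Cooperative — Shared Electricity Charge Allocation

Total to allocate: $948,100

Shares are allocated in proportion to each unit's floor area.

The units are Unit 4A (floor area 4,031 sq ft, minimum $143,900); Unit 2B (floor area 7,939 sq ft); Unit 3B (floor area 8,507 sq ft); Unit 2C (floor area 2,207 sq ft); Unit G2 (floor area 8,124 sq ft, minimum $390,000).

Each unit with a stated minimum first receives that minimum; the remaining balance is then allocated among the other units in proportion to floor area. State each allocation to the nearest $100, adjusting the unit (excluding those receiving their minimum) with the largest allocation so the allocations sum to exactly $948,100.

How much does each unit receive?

Minimums first: Unit 4A $143,900; Unit G2 $390,000. Balance $414,200.
Balance split over remaining floor area 18,653: Unit 2B 176,289.81 → $176,300; Unit 3B 188,902.56 → $188,900; Unit 2C 49,007.63 → $49,000.

Unit 4A: $143,900 | Unit 2B: $176,300 | Unit 3B: $188,900 | Unit 2C: $49,000 | Unit G2: $390,000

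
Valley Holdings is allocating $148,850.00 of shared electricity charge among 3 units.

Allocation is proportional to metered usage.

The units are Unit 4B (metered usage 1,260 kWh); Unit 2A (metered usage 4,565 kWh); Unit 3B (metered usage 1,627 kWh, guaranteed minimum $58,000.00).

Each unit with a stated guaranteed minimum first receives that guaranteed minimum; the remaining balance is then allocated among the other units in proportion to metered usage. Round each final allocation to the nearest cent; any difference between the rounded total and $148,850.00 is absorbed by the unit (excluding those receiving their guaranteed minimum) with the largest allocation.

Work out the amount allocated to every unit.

Minimums first: Unit 3B $58,000.00. Balance $90,850.00.
Balance split over remaining metered usage 5,825: Unit 4B 19,651.6738 → $19,651.67; Unit 2A 71,198.3262 → $71,198.33.

Unit 4B: $19,651.67; Unit 2A: $71,198.33; Unit 3B: $58,000.00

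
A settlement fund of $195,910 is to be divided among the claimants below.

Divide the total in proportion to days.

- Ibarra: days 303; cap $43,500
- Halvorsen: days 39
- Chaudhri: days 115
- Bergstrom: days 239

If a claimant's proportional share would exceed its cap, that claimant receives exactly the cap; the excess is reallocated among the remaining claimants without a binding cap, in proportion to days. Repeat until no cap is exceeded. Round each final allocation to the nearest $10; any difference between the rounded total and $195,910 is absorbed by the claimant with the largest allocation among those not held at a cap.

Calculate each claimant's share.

Combined days = 696.
Proportional shares (ignoring caps): Ibarra 85,288.41; Halvorsen 10,977.72; Chaudhri 32,370.19; Bergstrom 67,273.69.
Held at cap: Ibarra ($43,500); balance $152,410 reallocated over remaining days 393.
Shares after redistribution: Halvorsen 15,124.66 → $15,120; Chaudhri 44,598.35 → $44,600; Bergstrom 92,687.00 → $92,690.

Ibarra: $43,500; Halvorsen: $15,120; Chaudhri: $44,600; Bergstrom: $92,690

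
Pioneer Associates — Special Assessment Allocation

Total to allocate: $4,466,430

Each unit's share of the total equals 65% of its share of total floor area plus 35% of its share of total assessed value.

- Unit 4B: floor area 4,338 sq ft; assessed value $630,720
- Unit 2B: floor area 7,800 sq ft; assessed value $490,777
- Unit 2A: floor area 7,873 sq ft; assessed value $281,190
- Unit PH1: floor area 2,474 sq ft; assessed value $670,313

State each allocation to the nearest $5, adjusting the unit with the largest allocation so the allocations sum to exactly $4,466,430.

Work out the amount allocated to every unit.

Unit 4B: $1,035,735; Unit 2B: $1,377,200; Unit 2A: $1,228,580; Unit PH1: $824,915

Floor area total 22,485; assessed value total 2,073,000.
Combined weights (65% floor area + 35% assessed value): Unit 4B 0.2319; Unit 2B 0.3083; Unit 2A 0.2751; Unit PH1 0.1847.
Raw shares: Unit 4B 1,035,732.73; Unit 2B 1,377,202.18; Unit 2A 1,228,577.99; Unit PH1 824,917.09.
After rounding ($5): Unit 4B $1,035,735; Unit 2B $1,377,200; Unit 2A $1,228,580; Unit PH1 $824,915. Sum = $4,466,430.
Sum already equals the total — no adjustment.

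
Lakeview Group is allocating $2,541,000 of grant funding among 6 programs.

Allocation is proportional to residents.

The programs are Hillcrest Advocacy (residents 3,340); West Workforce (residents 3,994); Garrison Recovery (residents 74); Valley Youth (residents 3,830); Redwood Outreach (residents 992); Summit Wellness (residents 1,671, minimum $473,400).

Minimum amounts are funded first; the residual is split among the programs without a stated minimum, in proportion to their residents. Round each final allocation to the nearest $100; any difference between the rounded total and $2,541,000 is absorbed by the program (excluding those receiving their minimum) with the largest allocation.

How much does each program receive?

Guaranteed amounts: Summit Wellness $473,400. Remaining pool $2,067,600.
Remaining pool split over remaining residents 12,230: Hillcrest Advocacy 564,659.36 → $564,700; West Workforce 675,224.40 → $675,200; Garrison Recovery 12,510.42 → $12,500; Valley Youth 647,498.61 → $647,500; Redwood Outreach 167,707.21 → $167,700.

Hillcrest Advocacy: $564,700 · West Workforce: $675,200 · Garrison Recovery: $12,500 · Valley Youth: $647,500 · Redwood Outreach: $167,700 · Summit Wellness: $473,400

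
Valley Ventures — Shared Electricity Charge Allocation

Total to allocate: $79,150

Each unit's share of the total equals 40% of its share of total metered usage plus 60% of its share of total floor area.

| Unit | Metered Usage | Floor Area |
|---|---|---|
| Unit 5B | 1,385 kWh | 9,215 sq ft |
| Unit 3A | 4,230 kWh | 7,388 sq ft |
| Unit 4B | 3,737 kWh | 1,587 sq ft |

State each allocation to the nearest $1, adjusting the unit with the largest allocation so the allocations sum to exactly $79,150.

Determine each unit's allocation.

Totals — metered usage 9,352, floor area 18,190.
Blended shares (40% metered usage + 60% floor area): Unit 5B 0.3632; Unit 3A 0.4246; Unit 4B 0.2122.
Pro-rata amounts: Unit 5B 28,747.03; Unit 3A 33,608.53; Unit 4B 16,794.44.
Rounded to nearest $1: Unit 5B $28,747; Unit 3A $33,609; Unit 4B $16,794. Sum = $79,150.
Sum already equals the total — no adjustment.

Unit 5B: $28,747 · Unit 3A: $33,609 · Unit 4B: $16,794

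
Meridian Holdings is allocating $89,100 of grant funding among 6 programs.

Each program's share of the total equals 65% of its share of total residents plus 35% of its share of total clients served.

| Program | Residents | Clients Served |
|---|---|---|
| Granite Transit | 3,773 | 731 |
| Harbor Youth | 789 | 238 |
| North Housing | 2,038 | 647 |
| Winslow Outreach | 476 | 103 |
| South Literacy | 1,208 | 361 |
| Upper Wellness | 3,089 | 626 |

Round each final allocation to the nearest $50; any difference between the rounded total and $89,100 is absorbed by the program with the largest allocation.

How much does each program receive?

Granite Transit: $27,650 | Harbor Youth: $6,750 | North Housing: $17,850 | Winslow Outreach: $3,600 | South Literacy: $10,300 | Upper Wellness: $22,950

Residents total 11,373; clients served total 2,706.
Composite weights (65% residents + 35% clients served): Granite Transit 0.3102; Harbor Youth 0.0759; North Housing 0.2002; Winslow Outreach 0.0405; South Literacy 0.1157; Upper Wellness 0.2575.
Unrounded shares: Granite Transit 27,637.67; Harbor Youth 6,760.65; North Housing 17,834.44; Winslow Outreach 3,610.96; South Literacy 10,311.83; Upper Wellness 22,944.46.
At nearest $50: Granite Transit $27,650; Harbor Youth $6,750; North Housing $17,850; Winslow Outreach $3,600; South Literacy $10,300; Upper Wellness $22,950. Sum = $89,100.
No rounding difference to absorb.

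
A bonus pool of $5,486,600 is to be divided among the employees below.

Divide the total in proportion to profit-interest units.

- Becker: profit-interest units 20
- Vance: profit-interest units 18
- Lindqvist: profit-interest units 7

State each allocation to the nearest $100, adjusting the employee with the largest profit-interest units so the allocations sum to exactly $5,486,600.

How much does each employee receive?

Becker: $2,438,500 · Vance: $2,194,600 · Lindqvist: $853,500

Profit-interest units total: 20 + 18 + 7 = 45.
Pro-rata amounts: Becker 2,438,488.89; Vance 2,194,640.00; Lindqvist 853,471.11.
At nearest $100: Becker $2,438,500; Vance $2,194,600; Lindqvist $853,500. Sum = $5,486,600.
No rounding difference to absorb.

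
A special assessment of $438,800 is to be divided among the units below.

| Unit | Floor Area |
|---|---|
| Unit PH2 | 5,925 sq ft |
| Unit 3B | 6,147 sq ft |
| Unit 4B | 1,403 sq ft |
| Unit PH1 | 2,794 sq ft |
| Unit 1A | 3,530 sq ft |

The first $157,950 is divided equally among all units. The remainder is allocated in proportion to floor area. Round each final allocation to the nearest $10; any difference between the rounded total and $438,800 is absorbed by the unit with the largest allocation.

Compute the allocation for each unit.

Unit PH2: $115,640 | Unit 3B: $118,790 | Unit 4B: $51,490 | Unit PH1: $71,220 | Unit 1A: $81,660

$157,950 shared equally gives $31,590 per unit.
Remainder $280,850 by floor area (total 19,799): Unit PH2 84,046.48 → $84,050; Unit 3B 87,195.56 → $87,200; Unit 4B 19,901.64 → $19,900; Unit PH1 39,633.06 → $39,630; Unit 1A 50,073.26 → $50,070.
Totals: Unit PH2 $31,590 + $84,050 = $115,640; Unit 3B $31,590 + $87,200 = $118,790; Unit 4B $31,590 + $19,900 = $51,490; Unit PH1 $31,590 + $39,630 = $71,220; Unit 1A $31,590 + $50,070 = $81,660.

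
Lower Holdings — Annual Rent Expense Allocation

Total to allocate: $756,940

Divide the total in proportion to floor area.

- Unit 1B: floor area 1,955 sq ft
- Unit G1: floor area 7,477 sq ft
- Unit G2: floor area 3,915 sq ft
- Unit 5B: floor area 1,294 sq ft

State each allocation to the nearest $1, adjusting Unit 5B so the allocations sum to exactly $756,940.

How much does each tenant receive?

Unit 1B: $101,074 | Unit G1: $386,561 | Unit G2: $202,406 | Unit 5B: $66,899

Sum of floor area: 14,641.
Pro-rata amounts: Unit 1B 1,955/14,641 × $756,940 = 101,073.54; Unit G1 7,477/14,641 × $756,940 = 386,561.05; Unit G2 3,915/14,641 × $756,940 = 202,405.58; Unit 5B 1,294/14,641 × $756,940 = 66,899.83.
After rounding ($1): Unit 1B $101,074; Unit G1 $386,561; Unit G2 $202,406; Unit 5B $66,900. Sum = $756,941.
Difference $756,940 − $756,941 = −$1 applied to Unit 5B: Unit 5B becomes $66,899.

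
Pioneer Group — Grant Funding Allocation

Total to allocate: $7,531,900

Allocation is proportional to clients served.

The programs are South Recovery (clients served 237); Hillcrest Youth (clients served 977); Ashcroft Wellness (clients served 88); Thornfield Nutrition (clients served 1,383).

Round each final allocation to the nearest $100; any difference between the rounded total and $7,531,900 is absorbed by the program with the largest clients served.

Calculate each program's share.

South Recovery: $664,800 | Hillcrest Youth: $2,740,700 | Ashcroft Wellness: $246,900 | Thornfield Nutrition: $3,879,500

Combined clients served = 237 + 977 + 88 + 1,383 = 2,685.
Pro-rata amounts: South Recovery 664,826.93; Hillcrest Youth 2,740,657.84; Ashcroft Wellness 246,855.57; Thornfield Nutrition 3,879,559.66.
At nearest $100: South Recovery $664,800; Hillcrest Youth $2,740,700; Ashcroft Wellness $246,900; Thornfield Nutrition $3,879,600. Sum = $7,532,000.
Difference $7,531,900 − $7,532,000 = −$100 applied to largest clients served (Thornfield Nutrition): Thornfield Nutrition becomes $3,879,500.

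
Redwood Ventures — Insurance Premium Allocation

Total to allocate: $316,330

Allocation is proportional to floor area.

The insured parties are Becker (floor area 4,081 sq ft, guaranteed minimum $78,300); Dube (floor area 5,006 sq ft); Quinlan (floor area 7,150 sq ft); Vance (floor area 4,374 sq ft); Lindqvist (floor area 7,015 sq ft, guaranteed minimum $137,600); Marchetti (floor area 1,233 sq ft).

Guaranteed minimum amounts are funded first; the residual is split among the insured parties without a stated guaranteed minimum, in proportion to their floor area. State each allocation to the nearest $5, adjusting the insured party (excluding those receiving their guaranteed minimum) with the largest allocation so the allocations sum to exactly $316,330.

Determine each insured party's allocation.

Minimums first: Becker $78,300; Lindqvist $137,600. Residual $100,430.
Residual split over remaining floor area 17,763: Dube 28,303.36 → $28,305; Quinlan 40,425.29 → $40,425; Vance 24,730.10 → $24,730; Marchetti 6,971.24 → $6,970.

Becker: $78,300; Dube: $28,305; Quinlan: $40,425; Vance: $24,730; Lindqvist: $137,600; Marchetti: $6,970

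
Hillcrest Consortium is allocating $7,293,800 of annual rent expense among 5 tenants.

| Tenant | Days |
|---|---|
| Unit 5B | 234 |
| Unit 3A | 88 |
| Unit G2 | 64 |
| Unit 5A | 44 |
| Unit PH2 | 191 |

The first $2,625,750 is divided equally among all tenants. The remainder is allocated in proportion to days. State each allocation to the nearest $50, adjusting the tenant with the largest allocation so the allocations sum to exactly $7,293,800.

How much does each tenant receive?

Unit 5B: $2,284,100 · Unit 3A: $1,186,650 · Unit G2: $1,006,250 · Unit 5A: $855,900 · Unit PH2: $1,960,900

$2,625,750 shared equally gives $525,150 per tenant.
Remainder $4,668,050 by days (total 621): Unit 5B 1,758,975.36 → $1,759,000; Unit 3A 661,495.01 → $661,500; Unit G2 481,087.28 → $481,100; Unit 5A 330,747.50 → $330,750; Unit PH2 1,435,744.85 → $1,435,750.
Rounding difference −$50 on remainder applied to Unit 5B.
Totals: Unit 5B $525,150 + $1,758,950 = $2,284,100; Unit 3A $525,150 + $661,500 = $1,186,650; Unit G2 $525,150 + $481,100 = $1,006,250; Unit 5A $525,150 + $330,750 = $855,900; Unit PH2 $525,150 + $1,435,750 = $1,960,900.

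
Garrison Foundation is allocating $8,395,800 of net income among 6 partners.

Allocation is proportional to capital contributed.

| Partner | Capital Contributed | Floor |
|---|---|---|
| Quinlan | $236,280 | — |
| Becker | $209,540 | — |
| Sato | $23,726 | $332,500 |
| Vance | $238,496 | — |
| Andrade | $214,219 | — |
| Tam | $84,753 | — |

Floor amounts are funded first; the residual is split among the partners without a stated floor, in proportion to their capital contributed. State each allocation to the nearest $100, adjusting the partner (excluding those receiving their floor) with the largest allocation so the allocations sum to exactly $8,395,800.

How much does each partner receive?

Minimums first: Sato $332,500. Residual $8,063,300.
Residual split over remaining capital contributed 983,288: Quinlan 1,937,577.32 → $1,937,600; Becker 1,718,300.11 → $1,718,300; Vance 1,955,749.28 → $1,955,700; Andrade 1,756,669.52 → $1,756,700; Tam 695,003.77 → $695,000.

Quinlan: $1,937,600 | Becker: $1,718,300 | Sato: $332,500 | Vance: $1,955,700 | Andrade: $1,756,700 | Tam: $695,000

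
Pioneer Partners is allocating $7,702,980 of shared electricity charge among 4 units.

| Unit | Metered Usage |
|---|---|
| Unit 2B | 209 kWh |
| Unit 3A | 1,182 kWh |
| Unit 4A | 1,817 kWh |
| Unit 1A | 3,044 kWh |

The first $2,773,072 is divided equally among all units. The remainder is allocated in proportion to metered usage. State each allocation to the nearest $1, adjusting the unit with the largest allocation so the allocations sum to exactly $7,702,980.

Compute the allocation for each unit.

$2,773,072 shared equally gives $693,268 per unit.
Remainder $4,929,908 by metered usage (total 6,252): Unit 2B 164,803.39 → $164,803; Unit 3A 932,045.95 → $932,046; Unit 4A 1,432,764.37 → $1,432,764; Unit 1A 2,400,294.30 → $2,400,294.
Rounding difference +$1 on remainder applied to Unit 1A.
Totals: Unit 2B $693,268 + $164,803 = $858,071; Unit 3A $693,268 + $932,046 = $1,625,314; Unit 4A $693,268 + $1,432,764 = $2,126,032; Unit 1A $693,268 + $2,400,295 = $3,093,563.

Unit 2B: $858,071 | Unit 3A: $1,625,314 | Unit 4A: $2,126,032 | Unit 1A: $3,093,563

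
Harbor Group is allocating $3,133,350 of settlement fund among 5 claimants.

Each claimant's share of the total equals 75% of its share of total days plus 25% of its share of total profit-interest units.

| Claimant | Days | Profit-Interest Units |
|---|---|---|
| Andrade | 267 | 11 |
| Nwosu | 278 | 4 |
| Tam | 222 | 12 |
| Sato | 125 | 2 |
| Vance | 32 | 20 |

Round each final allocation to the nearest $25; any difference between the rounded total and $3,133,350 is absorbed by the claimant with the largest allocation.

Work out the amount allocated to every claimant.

Days total 924; profit-interest units total 49.
Composite weights (75% days + 25% profit-interest units): Andrade 0.2728; Nwosu 0.2461; Tam 0.2414; Sato 0.1117; Vance 0.1280.
Proportional shares: Andrade 854,913.33; Nwosu 770,984.31; Tam 756,451.15; Sato 349,885.91; Vance 401,115.31.
Rounded to nearest $25: Andrade $854,925; Nwosu $770,975; Tam $756,450; Sato $349,875; Vance $401,125. Sum = $3,133,350.
Rounded total matches; no reconciliation needed.

Andrade: $854,925 | Nwosu: $770,975 | Tam: $756,450 | Sato: $349,875 | Vance: $401,125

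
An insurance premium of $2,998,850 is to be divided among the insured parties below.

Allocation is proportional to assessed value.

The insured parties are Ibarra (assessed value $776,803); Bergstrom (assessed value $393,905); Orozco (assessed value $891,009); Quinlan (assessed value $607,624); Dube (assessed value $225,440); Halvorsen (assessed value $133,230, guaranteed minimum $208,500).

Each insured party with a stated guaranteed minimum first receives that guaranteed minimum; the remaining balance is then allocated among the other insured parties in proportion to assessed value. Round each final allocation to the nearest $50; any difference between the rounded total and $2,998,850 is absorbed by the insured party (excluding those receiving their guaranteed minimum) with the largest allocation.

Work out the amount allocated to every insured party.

Minimums first: Halvorsen $208,500. Residual $2,790,350.
Residual split over remaining assessed value 2,894,781: Ibarra 748,779.36 → $748,800; Bergstrom 379,694.64 → $379,700; Orozco 858,865.30 → $858,850; Quinlan 585,703.59 → $585,700; Dube 217,307.11 → $217,300.

Ibarra: $748,800; Bergstrom: $379,700; Orozco: $858,850; Quinlan: $585,700; Dube: $217,300; Halvorsen: $208,500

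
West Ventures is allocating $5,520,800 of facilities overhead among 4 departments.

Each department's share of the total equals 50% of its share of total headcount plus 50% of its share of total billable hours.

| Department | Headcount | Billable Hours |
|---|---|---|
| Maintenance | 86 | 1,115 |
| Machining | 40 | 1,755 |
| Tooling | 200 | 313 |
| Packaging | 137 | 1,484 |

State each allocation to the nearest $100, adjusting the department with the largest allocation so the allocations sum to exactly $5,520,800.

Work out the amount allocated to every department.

Maintenance: $1,172,200; Machining: $1,276,500; Tooling: $1,377,500; Packaging: $1,694,600

Headcount total 463; billable hours total 4,667.
Blended shares (50% headcount + 50% billable hours): Maintenance 0.2123; Machining 0.2312; Tooling 0.2495; Packaging 0.3069.
Pro-rata amounts: Maintenance 1,172,222.21; Machining 1,276,512.91; Tooling 1,377,528.16; Packaging 1,694,536.73.
After rounding ($100): Maintenance $1,172,200; Machining $1,276,500; Tooling $1,377,500; Packaging $1,694,500. Sum = $5,520,700.
Difference $5,520,800 − $5,520,700 = +$100 applied to largest allocation (Packaging): Packaging becomes $1,694,600.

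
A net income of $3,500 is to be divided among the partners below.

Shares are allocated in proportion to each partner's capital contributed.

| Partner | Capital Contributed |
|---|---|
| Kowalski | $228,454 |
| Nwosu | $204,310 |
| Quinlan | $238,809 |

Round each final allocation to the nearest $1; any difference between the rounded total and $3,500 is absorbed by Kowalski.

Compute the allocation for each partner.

Total capital contributed = 671,573.
Pro-rata amounts: Kowalski 228,454/671,573 × $3,500 = 1,190.62; Nwosu 204,310/671,573 × $3,500 = 1,064.79; Quinlan 238,809/671,573 × $3,500 = 1,244.59.
At nearest $1: Kowalski $1,191; Nwosu $1,065; Quinlan $1,245. Sum = $3,501.
Difference $3,500 − $3,501 = −$1 applied to Kowalski: Kowalski becomes $1,190.

Kowalski: $1,190; Nwosu: $1,065; Quinlan: $1,245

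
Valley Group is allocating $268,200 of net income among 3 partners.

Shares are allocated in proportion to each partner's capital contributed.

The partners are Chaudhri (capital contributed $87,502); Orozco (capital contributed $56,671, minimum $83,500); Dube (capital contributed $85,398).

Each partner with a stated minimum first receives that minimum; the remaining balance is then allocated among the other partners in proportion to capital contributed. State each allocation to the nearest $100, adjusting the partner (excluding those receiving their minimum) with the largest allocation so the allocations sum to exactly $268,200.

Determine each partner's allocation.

Chaudhri: $93,500; Orozco: $83,500; Dube: $91,200

Guaranteed amounts: Orozco $83,500. Residual $184,700.
Residual split over remaining capital contributed 172,900: Chaudhri 93,473.80 → $93,500; Dube 91,226.20 → $91,200.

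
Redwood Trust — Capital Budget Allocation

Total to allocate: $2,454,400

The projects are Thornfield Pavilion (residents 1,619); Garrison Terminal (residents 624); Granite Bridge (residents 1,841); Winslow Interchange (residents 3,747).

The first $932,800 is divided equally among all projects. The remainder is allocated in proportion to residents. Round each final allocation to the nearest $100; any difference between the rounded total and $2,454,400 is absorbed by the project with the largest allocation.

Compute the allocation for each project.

Thornfield Pavilion: $547,800 · Garrison Terminal: $354,400 · Granite Bridge: $590,900 · Winslow Interchange: $961,300

Equal tier: $932,800 ÷ 4 = $233,200 apiece.
Remainder $1,521,600 by residents (total 7,831): Thornfield Pavilion 314,579.29 → $314,600; Garrison Terminal 121,246.12 → $121,200; Granite Bridge 357,714.93 → $357,700; Winslow Interchange 728,059.66 → $728,100.
Totals: Thornfield Pavilion $233,200 + $314,600 = $547,800; Garrison Terminal $233,200 + $121,200 = $354,400; Granite Bridge $233,200 + $357,700 = $590,900; Winslow Interchange $233,200 + $728,100 = $961,300.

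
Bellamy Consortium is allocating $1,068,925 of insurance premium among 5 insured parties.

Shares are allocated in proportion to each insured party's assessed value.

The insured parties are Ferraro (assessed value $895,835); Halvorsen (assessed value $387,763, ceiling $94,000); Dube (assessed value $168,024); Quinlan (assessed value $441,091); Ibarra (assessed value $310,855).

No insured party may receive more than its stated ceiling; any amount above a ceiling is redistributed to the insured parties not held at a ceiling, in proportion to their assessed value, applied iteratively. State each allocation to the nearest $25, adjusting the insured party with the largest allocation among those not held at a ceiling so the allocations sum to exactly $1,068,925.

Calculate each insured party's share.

Sum of assessed value: 2,203,568.
Proportional shares (ignoring caps): Ferraro 434,559.05; Halvorsen 188,099.28; Dube 81,506.47; Quinlan 213,968.07; Ibarra 150,792.12.
Cap binds for Halvorsen ($94,000); remaining pool $974,925 reallocated over remaining assessed value 1,815,805.
Shares after redistribution: Ferraro 480,983.33 → $480,975; Dube 90,213.87 → $90,225; Quinlan 236,826.45 → $236,825; Ibarra 166,901.35 → $166,900.

Ferraro: $480,975; Halvorsen: $94,000; Dube: $90,225; Quinlan: $236,825; Ibarra: $166,900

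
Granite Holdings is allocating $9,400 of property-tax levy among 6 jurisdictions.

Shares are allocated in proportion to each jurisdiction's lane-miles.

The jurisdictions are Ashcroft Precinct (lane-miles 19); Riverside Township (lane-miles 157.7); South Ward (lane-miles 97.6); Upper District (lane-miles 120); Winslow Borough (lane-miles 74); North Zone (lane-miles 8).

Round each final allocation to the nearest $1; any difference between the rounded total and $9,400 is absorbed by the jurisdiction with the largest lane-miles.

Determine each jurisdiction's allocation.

Combined lane-miles = 476.3.
Pro-rata amounts: Ashcroft Precinct 19/476.3 × $9,400 = 374.97; Riverside Township 157.7/476.3 × $9,400 = 3,112.28; South Ward 97.6/476.3 × $9,400 = 1,926.18; Upper District 120/476.3 × $9,400 = 2,368.26; Winslow Borough 74/476.3 × $9,400 = 1,460.42; North Zone 8/476.3 × $9,400 = 157.88.
After rounding ($1): Ashcroft Precinct $375; Riverside Township $3,112; South Ward $1,926; Upper District $2,368; Winslow Borough $1,460; North Zone $158. Sum = $9,399.
Difference $9,400 − $9,399 = +$1 applied to largest lane-miles (Riverside Township): Riverside Township becomes $3,113.

Ashcroft Precinct: $375; Riverside Township: $3,113; South Ward: $1,926; Upper District: $2,368; Winslow Borough: $1,460; North Zone: $158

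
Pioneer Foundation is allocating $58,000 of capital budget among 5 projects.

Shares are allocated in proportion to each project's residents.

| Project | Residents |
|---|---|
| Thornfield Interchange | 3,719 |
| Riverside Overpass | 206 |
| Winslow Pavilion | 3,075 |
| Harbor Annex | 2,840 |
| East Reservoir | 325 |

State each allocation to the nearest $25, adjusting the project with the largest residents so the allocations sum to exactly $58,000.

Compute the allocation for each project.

Thornfield Interchange: $21,225 | Riverside Overpass: $1,175 | Winslow Pavilion: $17,550 | Harbor Annex: $16,200 | East Reservoir: $1,850

Combined residents = 3,719 + 206 + 3,075 + 2,840 + 325 = 10,165.
Proportional shares: Thornfield Interchange 21,220.07; Riverside Overpass 1,175.41; Winslow Pavilion 17,545.50; Harbor Annex 16,204.62; East Reservoir 1,854.40.
Rounded to nearest $25: Thornfield Interchange $21,225; Riverside Overpass $1,175; Winslow Pavilion $17,550; Harbor Annex $16,200; East Reservoir $1,850. Sum = $58,000.
No rounding difference to absorb.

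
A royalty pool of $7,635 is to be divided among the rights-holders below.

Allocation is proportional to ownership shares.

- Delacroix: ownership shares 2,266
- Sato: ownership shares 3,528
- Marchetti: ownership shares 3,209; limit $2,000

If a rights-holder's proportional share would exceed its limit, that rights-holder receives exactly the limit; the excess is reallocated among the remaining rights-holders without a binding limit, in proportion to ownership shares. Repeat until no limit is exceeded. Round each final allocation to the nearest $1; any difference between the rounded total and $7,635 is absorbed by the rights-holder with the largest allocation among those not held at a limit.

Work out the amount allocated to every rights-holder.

Delacroix: $2,204 · Sato: $3,431 · Marchetti: $2,000

Total ownership shares = 9,003.
Unconstrained shares: Delacroix 1,921.68; Sato 2,991.92; Marchetti 2,721.39.
Capped: Marchetti ($2,000); remaining pool $5,635 reallocated over remaining ownership shares 5,794.
Remaining shares: Delacroix 2,203.82 → $2,204; Sato 3,431.18 → $3,431.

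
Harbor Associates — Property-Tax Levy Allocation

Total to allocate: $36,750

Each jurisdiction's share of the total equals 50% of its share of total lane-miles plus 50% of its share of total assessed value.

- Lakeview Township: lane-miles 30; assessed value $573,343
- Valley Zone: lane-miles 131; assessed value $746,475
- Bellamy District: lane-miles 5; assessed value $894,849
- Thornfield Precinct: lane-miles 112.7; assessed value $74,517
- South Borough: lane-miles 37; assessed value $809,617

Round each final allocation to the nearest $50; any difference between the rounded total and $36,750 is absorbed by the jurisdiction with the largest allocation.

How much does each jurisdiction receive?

Lane-miles total 315.7; assessed value total 3,098,801.
Composite weights (50% lane-miles + 50% assessed value): Lakeview Township 0.1400; Valley Zone 0.3279; Bellamy District 0.1523; Thornfield Precinct 0.1905; South Borough 0.1892.
Proportional shares: Lakeview Township 5,145.88; Valley Zone 12,051.11; Bellamy District 5,597.22; Thornfield Precinct 7,001.45; South Borough 6,954.34.
After rounding ($50): Lakeview Township $5,150; Valley Zone $12,050; Bellamy District $5,600; Thornfield Precinct $7,000; South Borough $6,950. Sum = $36,750.
No rounding difference to absorb.

Lakeview Township: $5,150 | Valley Zone: $12,050 | Bellamy District: $5,600 | Thornfield Precinct: $7,000 | South Borough: $6,950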